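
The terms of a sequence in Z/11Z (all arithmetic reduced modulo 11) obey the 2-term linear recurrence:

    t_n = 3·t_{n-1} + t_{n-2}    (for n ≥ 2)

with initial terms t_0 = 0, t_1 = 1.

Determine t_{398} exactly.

8

t_2 = 3·1 + 1·0 = 3
t_3 = 3·3 + 1·1 = 10
t_4 = 3·10 + 1·3 = 0
t_5 = 3·0 + 1·10 = 10
t_6 = 3·10 + 1·0 = 8
t_7 = 3·8 + 1·10 = 1
t_8 = 3·1 + 1·8 = 0
t_9 = 3·0 + 1·1 = 1
(t_8, t_9) = (0, 1) = (t_0, t_1), so the sequence has period 8.
398 ≡ 6 (mod 8), hence t_398 = t_6 = 8.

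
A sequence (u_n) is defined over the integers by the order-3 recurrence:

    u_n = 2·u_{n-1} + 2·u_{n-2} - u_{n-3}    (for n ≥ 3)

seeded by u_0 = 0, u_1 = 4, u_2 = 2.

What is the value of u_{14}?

392834

u_3 = 2·2 + 2·4 + -1·0 = 12
u_4 = 2·12 + 2·2 + -1·4 = 24
u_5 = 2·24 + 2·12 + -1·2 = 70
u_6 = 2·70 + 2·24 + -1·12 = 176
u_7 = 2·176 + 2·70 + -1·24 = 468
u_8 = 2·468 + 2·176 + -1·70 = 1218
u_9 = 2·1218 + 2·468 + -1·176 = 3196
u_10 = 2·3196 + 2·1218 + -1·468 = 8360
u_11 = 2·8360 + 2·3196 + -1·1218 = 21894
u_12 = 2·21894 + 2·8360 + -1·3196 = 57312
u_13 = 2·57312 + 2·21894 + -1·8360 = 150052
u_14 = 2·150052 + 2·57312 + -1·21894 = 392834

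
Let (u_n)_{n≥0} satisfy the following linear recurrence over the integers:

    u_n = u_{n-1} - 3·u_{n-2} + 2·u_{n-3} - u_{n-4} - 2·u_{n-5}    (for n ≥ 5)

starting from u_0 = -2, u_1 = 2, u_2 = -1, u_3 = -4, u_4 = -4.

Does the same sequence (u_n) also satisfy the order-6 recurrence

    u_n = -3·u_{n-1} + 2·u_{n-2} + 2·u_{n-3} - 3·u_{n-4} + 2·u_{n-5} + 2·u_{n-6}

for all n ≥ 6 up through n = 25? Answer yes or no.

Terms u_0..u_25: -2, 2, -1, -4, -4, 8, 9, -17, -16, 53, 42, -150, -120, 393, 305, -1048, -757, 2844, 1928, -7680, -4923, 20643, 12436, -55515, -31254, 149366
n=6: candidate gives -37, actual u_6 = 9 ✗

no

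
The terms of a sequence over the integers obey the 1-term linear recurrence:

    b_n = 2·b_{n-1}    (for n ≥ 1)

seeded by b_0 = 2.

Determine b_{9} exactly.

1024

b_1 = 2·2 = 4
b_2 = 2·4 = 8
b_3 = 2·8 = 16
b_4 = 2·16 = 32
b_5 = 2·32 = 64
b_6 = 2·64 = 128
b_7 = 2·128 = 256
b_8 = 2·256 = 512
b_9 = 2·512 = 1024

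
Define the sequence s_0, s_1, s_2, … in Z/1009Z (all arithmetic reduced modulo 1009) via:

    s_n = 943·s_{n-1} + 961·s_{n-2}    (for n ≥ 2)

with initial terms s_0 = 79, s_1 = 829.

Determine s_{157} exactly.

s_2 = 943·829 + 961·79 = 16
s_3 = 943·16 + 961·829 = 521
s_4 = 943·521 + 961·16 = 161
s_5 = 943·161 + 961·521 = 690
s_6 = 943·690 + 961·161 = 209
s_7 = 943·209 + 961·690 = 509
Continuing the recurrence:
  s_8 = 770;  s_9 = 423;  s_10 = 707;  s_11 = 637;  s_12 = 706;  s_13 = 521
  s_14 = 338;  s_15 = 107;  s_16 = 930;  s_17 = 78;  s_18 = 662;  s_19 = 996
  s_20 = 361;  s_21 = 5;  s_22 = 504;  s_23 = 802;  s_24 = 569;  s_25 = 634
  s_26 = 465;  s_27 = 427;  s_28 = 957;  s_29 = 89;  s_30 = 658;  s_31 = 732
  s_32 = 824;  s_33 = 281;  s_34 = 424;  s_35 = 906;  s_36 = 572;  s_37 = 489
  s_38 = 810;  s_39 = 761;  s_40 = 695;  s_41 = 340;  s_42 = 704;  s_43 = 783
  s_44 = 295;  s_45 = 459;  s_46 = 951;  s_47 = 967;  s_48 = 511;  s_49 = 578
  s_50 = 891;  s_51 = 224;  s_52 = 970;  s_53 = 903;  s_54 = 796;  s_55 = 984
  s_56 = 775;  s_57 = 500;  s_58 = 430;  s_59 = 88;  s_60 = 795;  s_61 = 819
  s_62 = 614;  s_63 = 884;  s_64 = 976;  s_65 = 106;  s_66 = 642;  s_67 = 972
  s_68 = 887;  s_69 = 747;  s_70 = 950;  s_71 = 326;  s_72 = 487;  s_73 = 642
  s_74 = 846;  s_75 = 122;  s_76 = 781;  s_77 = 111;  s_78 = 591;  s_79 = 62
  s_80 = 837;  s_81 = 304;  s_82 = 300;  s_83 = 923;  s_84 = 357;  s_85 = 746
  s_86 = 222;  s_87 = 999;  s_88 = 94;  s_89 = 330;  s_90 = 951;  s_91 = 96
  s_92 = 484;  s_93 = 781;  s_94 = 897;  s_95 = 174;  s_96 = 955;  s_97 = 257
  s_98 = 765;  s_99 = 741;  s_100 = 139;  s_101 = 663;  s_102 = 20;  s_103 = 153
  s_104 = 41;  s_105 = 40;  s_106 = 437;  s_107 = 517;  s_108 = 397;  s_109 = 441
  s_110 = 270;  s_111 = 363;  s_112 = 415;  s_113 = 591;  s_114 = 605;  s_115 = 314
  s_116 = 686;  s_117 = 192;  s_118 = 814;  s_119 = 627;  s_120 = 266;  s_121 = 780
  s_122 = 328;  s_123 = 443;  s_124 = 423;  s_125 = 259;  s_126 = 944;  s_127 = 939
  s_128 = 677;  s_129 = 47;  s_130 = 726;  s_131 = 278;  s_132 = 281;  s_133 = 398
  s_134 = 604;  s_135 = 563;  s_136 = 444;  s_137 = 176;  s_138 = 369;  s_139 = 495
  s_140 = 68;  s_141 = 4;  s_142 = 508;  s_143 = 586;  s_144 = 507;  s_145 = 968
  s_146 = 568;  s_147 = 804;  s_148 = 392;  s_149 = 112;  s_150 = 26;  s_151 = 980
  s_152 = 666;  s_153 = 823;  s_154 = 488;  s_155 = 936
s_156 = 943·936 + 961·488 = 565
s_157 = 943·565 + 961·936 = 520

520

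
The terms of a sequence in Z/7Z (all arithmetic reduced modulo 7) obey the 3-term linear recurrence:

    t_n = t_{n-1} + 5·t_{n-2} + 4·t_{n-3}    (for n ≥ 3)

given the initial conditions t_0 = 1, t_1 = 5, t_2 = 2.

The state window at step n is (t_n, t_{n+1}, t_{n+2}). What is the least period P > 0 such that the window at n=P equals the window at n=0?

171

n=0: window = (1, 5, 2)
n=1: window = (5, 2, 3)
n=2: window = (2, 3, 5)
n=3: window = (3, 5, 0)
n=4: window = (5, 0, 2)
n=5: window = (0, 2, 1)
n=6: window = (2, 1, 4)
n=7: window = (1, 4, 3)
n=8: window = (4, 3, 6)
n=9: window = (3, 6, 2)
n=10: window = (6, 2, 2)
n=11: window = (2, 2, 1)
n=12: window = (2, 1, 5)
n=13: window = (1, 5, 4)
n=14: window = (5, 4, 5)
n=15: window = (4, 5, 3)
n=16: window = (5, 3, 2)
n=17: window = (3, 2, 2)
n=18: window = (2, 2, 3)
n=19: window = (2, 3, 0)
n=20: window = (3, 0, 2)
n=21: window = (0, 2, 0)
n=22: window = (2, 0, 3)
n=23: window = (0, 3, 4)
n=24: window = (3, 4, 5)
n=25: window = (4, 5, 2)
n=26: window = (5, 2, 1)
n=27: window = (2, 1, 3)
n=28: window = (1, 3, 2)
n=29: window = (3, 2, 0)
n=30: window = (2, 0, 1)
n=31: window = (0, 1, 2)
n=32: window = (1, 2, 0)
n=33: window = (2, 0, 0)
n=34: window = (0, 0, 1)
n=35: window = (0, 1, 1)
n=36: window = (1, 1, 6)
n=37: window = (1, 6, 1)
n=38: window = (6, 1, 0)
n=39: window = (1, 0, 1)
n=40: window = (0, 1, 5)
…
n=169: window = (0, 5, 1)
n=170: window = (5, 1, 5)
n=171: window = (1, 5, 2)
window at n=171 equals window at n=0 → period = 171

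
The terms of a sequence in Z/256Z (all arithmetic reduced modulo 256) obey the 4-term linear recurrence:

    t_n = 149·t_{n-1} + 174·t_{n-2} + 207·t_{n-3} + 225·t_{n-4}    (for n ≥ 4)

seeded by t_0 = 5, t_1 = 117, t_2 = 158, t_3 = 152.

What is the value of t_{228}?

81

t_4 = 149·152 + 174·158 + 207·117 + 225·5 = 220
t_5 = 149·220 + 174·152 + 207·158 + 225·117 = 243
t_6 = 149·243 + 174·220 + 207·152 + 225·158 = 189
t_7 = 149·189 + 174·243 + 207·220 + 225·152 = 167
t_8 = 149·167 + 174·189 + 207·243 + 225·220 = 130
t_9 = 149·130 + 174·167 + 207·189 + 225·243 = 146
Continuing the recurrence:
  t_10 = 124;  t_11 = 77;  t_12 = 105;  t_13 = 9;  t_14 = 218;  t_15 = 148
  t_16 = 224;  t_17 = 39;  t_18 = 57;  t_19 = 227;  t_20 = 70;  t_21 = 102
  t_22 = 152;  t_23 = 233;  t_24 = 237;  t_25 = 221;  t_26 = 182;  t_27 = 144
  t_28 = 132;  t_29 = 27;  t_30 = 213;  t_31 = 159;  t_32 = 42;  t_33 = 122
  t_34 = 84;  t_35 = 133;  t_36 = 17;  t_37 = 113;  t_38 = 178;  t_39 = 12
  t_40 = 72;  t_41 = 79;  t_42 = 17;  t_43 = 91;  t_44 = 174;  t_45 = 78
  t_46 = 48;  t_47 = 161;  t_48 = 85;  t_49 = 69;  t_50 = 78;  t_51 = 136
  t_52 = 172;  t_53 = 67;  t_54 = 109;  t_55 = 151;  t_56 = 82;  t_57 = 98
  t_58 = 172;  t_59 = 189;  t_60 = 57;  t_61 = 217;  t_62 = 10;  t_63 = 132
  t_64 = 48;  t_65 = 119;  t_66 = 105;  t_67 = 211;  t_68 = 150;  t_69 = 54
  t_70 = 72;  t_71 = 89;  t_72 = 61;  t_73 = 173;  t_74 = 102;  t_75 = 128
  t_76 = 84;  t_77 = 107;  t_78 = 133;  t_79 = 143;  t_80 = 250;  t_81 = 74
  t_82 = 132;  t_83 = 245;  t_84 = 225;  t_85 = 65;  t_86 = 226;  t_87 = 252
  t_88 = 152;  t_89 = 159;  t_90 = 65;  t_91 = 75;  t_92 = 254;  t_93 = 30
  t_94 = 224;  t_95 = 17;  t_96 = 165;  t_97 = 21;  t_98 = 254;  t_99 = 120
  t_100 = 124;  t_101 = 147;  t_102 = 29;  t_103 = 135;  t_104 = 34;  t_105 = 50
  t_106 = 220;  t_107 = 45;  t_108 = 9;  t_109 = 169;  t_110 = 58;  t_111 = 116
  t_112 = 128;  t_113 = 199;  t_114 = 153;  t_115 = 195;  t_116 = 230;  t_117 = 6
  t_118 = 248;  t_119 = 201;  t_120 = 141;  t_121 = 125;  t_122 = 22;  t_123 = 112
  t_124 = 36;  t_125 = 187;  t_126 = 53;  t_127 = 127;  t_128 = 202;  t_129 = 26
  t_130 = 180;  t_131 = 101;  t_132 = 177;  t_133 = 17;  t_134 = 18;  t_135 = 236
  t_136 = 232;  t_137 = 239;  t_138 = 113;  t_139 = 59;  t_140 = 78;  t_141 = 238
  t_142 = 144;  t_143 = 129;  t_144 = 245;  t_145 = 229;  t_146 = 174;  t_147 = 104
  t_148 = 76;  t_149 = 227;  t_150 = 205;  t_151 = 119;  t_152 = 242;  t_153 = 2
  t_154 = 12;  t_155 = 157;  t_156 = 217;  t_157 = 121;  t_158 = 106;  t_159 = 100
  t_160 = 208;  t_161 = 23;  t_162 = 201;  t_163 = 179;  t_164 = 54;  t_165 = 214
  t_166 = 168;  t_167 = 57;  t_168 = 221;  t_169 = 77;  t_170 = 198;  t_171 = 96
  t_172 = 244;  t_173 = 11;  t_174 = 229;  t_175 = 111;  t_176 = 154;  t_177 = 234
  t_178 = 228;  t_179 = 213;  t_180 = 129;  t_181 = 225;  t_182 = 66;  t_183 = 220
  t_184 = 56;  t_185 = 63;  t_186 = 161;  t_187 = 43;  t_188 = 158;  t_189 = 190
  t_190 = 64;  t_191 = 241;  t_192 = 69;  t_193 = 181;  t_194 = 94;  t_195 = 88
  t_196 = 28;  t_197 = 51;  t_198 = 125;  t_199 = 103;  t_200 = 194;  t_201 = 210
  t_202 = 60;  t_203 = 13;  t_204 = 169;  t_205 = 73;  t_206 = 154;  t_207 = 84
  t_208 = 32;  t_209 = 103;  t_210 = 249;  t_211 = 163;  t_212 = 134;  t_213 = 166
  t_214 = 88;  t_215 = 169;  t_216 = 45;  t_217 = 29;  t_218 = 118;  t_219 = 80
  t_220 = 196;  t_221 = 91;  t_222 = 149;  t_223 = 95;  t_224 = 106;  t_225 = 186
  t_226 = 20
t_227 = 149·20 + 174·186 + 207·106 + 225·95 = 69
t_228 = 149·69 + 174·20 + 207·186 + 225·106 = 81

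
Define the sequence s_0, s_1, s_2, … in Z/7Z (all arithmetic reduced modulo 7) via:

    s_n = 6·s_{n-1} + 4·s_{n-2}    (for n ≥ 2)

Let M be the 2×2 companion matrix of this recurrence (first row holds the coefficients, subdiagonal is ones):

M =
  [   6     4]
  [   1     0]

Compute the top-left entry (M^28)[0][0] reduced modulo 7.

(M^28)[0][0] is the top entry after applying M 28 times to the unit state (1, 0). Equivalently it is h_{29} for the auxiliary sequence (h_n) obeying the same recurrence with h_1 = 1 and h_i = 0 for 0 ≤ i < 1:
h_2 = 6·1 + 4·0 = 6
h_3 = 6·6 + 4·1 = 5
h_4 = 6·5 + 4·6 = 5
h_5 = 6·5 + 4·5 = 1
h_6 = 6·1 + 4·5 = 5
h_7 = 6·5 + 4·1 = 6
h_8 = 6·6 + 4·5 = 0
h_9 = 6·0 + 4·6 = 3
h_10 = 6·3 + 4·0 = 4
h_11 = 6·4 + 4·3 = 1
h_12 = 6·1 + 4·4 = 1
h_13 = 6·1 + 4·1 = 3
h_14 = 6·3 + 4·1 = 1
h_15 = 6·1 + 4·3 = 4
h_16 = 6·4 + 4·1 = 0
h_17 = 6·0 + 4·4 = 2
h_18 = 6·2 + 4·0 = 5
h_19 = 6·5 + 4·2 = 3
h_20 = 6·3 + 4·5 = 3
h_21 = 6·3 + 4·3 = 2
h_22 = 6·2 + 4·3 = 3
h_23 = 6·3 + 4·2 = 5
h_24 = 6·5 + 4·3 = 0
h_25 = 6·0 + 4·5 = 6
h_26 = 6·6 + 4·0 = 1
h_27 = 6·1 + 4·6 = 2
h_28 = 6·2 + 4·1 = 2
h_29 = 6·2 + 4·2 = 6

6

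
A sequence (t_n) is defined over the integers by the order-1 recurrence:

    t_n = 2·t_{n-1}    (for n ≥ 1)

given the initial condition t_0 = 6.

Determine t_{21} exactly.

t_1 = 2·6 = 12
t_2 = 2·12 = 24
t_3 = 2·24 = 48
t_4 = 2·48 = 96
t_5 = 2·96 = 192
t_6 = 2·192 = 384
t_7 = 2·384 = 768
t_8 = 2·768 = 1536
t_9 = 2·1536 = 3072
t_10 = 2·3072 = 6144
t_11 = 2·6144 = 12288
t_12 = 2·12288 = 24576
t_13 = 2·24576 = 49152
t_14 = 2·49152 = 98304
t_15 = 2·98304 = 196608
t_16 = 2·196608 = 393216
t_17 = 2·393216 = 786432
t_18 = 2·786432 = 1572864
t_19 = 2·1572864 = 3145728
t_20 = 2·3145728 = 6291456
t_21 = 2·6291456 = 12582912

12582912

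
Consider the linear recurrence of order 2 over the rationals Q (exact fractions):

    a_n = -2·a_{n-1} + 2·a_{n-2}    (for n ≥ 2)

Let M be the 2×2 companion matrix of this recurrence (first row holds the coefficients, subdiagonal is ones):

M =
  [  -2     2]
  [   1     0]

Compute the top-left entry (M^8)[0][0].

(M^8)[0][0] is the top entry after applying M 8 times to the unit state (1, 0). Equivalently it is h_{9} for the auxiliary sequence (h_n) obeying the same recurrence with h_1 = 1 and h_i = 0 for 0 ≤ i < 1:
h_2 = -2·1 + 2·0 = -2
h_3 = -2·-2 + 2·1 = 6
h_4 = -2·6 + 2·-2 = -16
h_5 = -2·-16 + 2·6 = 44
h_6 = -2·44 + 2·-16 = -120
h_7 = -2·-120 + 2·44 = 328
h_8 = -2·328 + 2·-120 = -896
h_9 = -2·-896 + 2·328 = 2448

2448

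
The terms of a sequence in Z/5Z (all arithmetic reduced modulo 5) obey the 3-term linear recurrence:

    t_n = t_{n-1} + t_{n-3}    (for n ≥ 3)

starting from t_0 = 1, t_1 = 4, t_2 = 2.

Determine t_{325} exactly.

t_3 = 1·2 + 0·4 + 1·1 = 3
t_4 = 1·3 + 0·2 + 1·4 = 2
t_5 = 1·2 + 0·3 + 1·2 = 4
t_6 = 1·4 + 0·2 + 1·3 = 2
t_7 = 1·2 + 0·4 + 1·2 = 4
t_8 = 1·4 + 0·2 + 1·4 = 3
t_9 = 1·3 + 0·4 + 1·2 = 0
t_10 = 1·0 + 0·3 + 1·4 = 4
t_11 = 1·4 + 0·0 + 1·3 = 2
t_12 = 1·2 + 0·4 + 1·0 = 2
t_13 = 1·2 + 0·2 + 1·4 = 1
t_14 = 1·1 + 0·2 + 1·2 = 3
t_15 = 1·3 + 0·1 + 1·2 = 0
t_16 = 1·0 + 0·3 + 1·1 = 1
t_17 = 1·1 + 0·0 + 1·3 = 4
t_18 = 1·4 + 0·1 + 1·0 = 4
t_19 = 1·4 + 0·4 + 1·1 = 0
t_20 = 1·0 + 0·4 + 1·4 = 4
t_21 = 1·4 + 0·0 + 1·4 = 3
t_22 = 1·3 + 0·4 + 1·0 = 3
t_23 = 1·3 + 0·3 + 1·4 = 2
t_24 = 1·2 + 0·3 + 1·3 = 0
t_25 = 1·0 + 0·2 + 1·3 = 3
t_26 = 1·3 + 0·0 + 1·2 = 0
t_27 = 1·0 + 0·3 + 1·0 = 0
t_28 = 1·0 + 0·0 + 1·3 = 3
t_29 = 1·3 + 0·0 + 1·0 = 3
t_30 = 1·3 + 0·3 + 1·0 = 3
t_31 = 1·3 + 0·3 + 1·3 = 1
t_32 = 1·1 + 0·3 + 1·3 = 4
t_33 = 1·4 + 0·1 + 1·3 = 2
(t_31, t_32, t_33) = (1, 4, 2) = (t_0, t_1, t_2), so the sequence has period 31.
325 ≡ 15 (mod 31), hence t_325 = t_15 = 0.

0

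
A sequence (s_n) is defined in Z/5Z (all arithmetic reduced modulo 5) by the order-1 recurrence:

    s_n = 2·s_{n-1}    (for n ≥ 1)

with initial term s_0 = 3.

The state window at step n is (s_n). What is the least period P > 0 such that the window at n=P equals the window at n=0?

4

n=0: window = (3)
n=1: window = (1)
n=2: window = (2)
n=3: window = (4)
n=4: window = (3)
window at n=4 equals window at n=0 → period = 4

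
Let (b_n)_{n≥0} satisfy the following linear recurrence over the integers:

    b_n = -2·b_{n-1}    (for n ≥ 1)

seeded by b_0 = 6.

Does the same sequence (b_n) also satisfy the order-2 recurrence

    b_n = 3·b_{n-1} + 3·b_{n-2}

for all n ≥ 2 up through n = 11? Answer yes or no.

Terms b_0..b_11: 6, -12, 24, -48, 96, -192, 384, -768, 1536, -3072, 6144, -12288
n=2: candidate gives -18, actual b_2 = 24 ✗

no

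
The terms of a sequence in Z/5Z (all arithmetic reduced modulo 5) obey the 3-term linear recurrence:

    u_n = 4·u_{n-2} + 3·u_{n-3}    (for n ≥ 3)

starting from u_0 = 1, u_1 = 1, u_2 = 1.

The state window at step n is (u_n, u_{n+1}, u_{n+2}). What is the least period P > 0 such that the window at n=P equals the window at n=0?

24

n=0: window = (1, 1, 1)
n=1: window = (1, 1, 2)
n=2: window = (1, 2, 2)
n=3: window = (2, 2, 1)
n=4: window = (2, 1, 4)
n=5: window = (1, 4, 0)
n=6: window = (4, 0, 4)
n=7: window = (0, 4, 2)
n=8: window = (4, 2, 1)
n=9: window = (2, 1, 0)
n=10: window = (1, 0, 0)
n=11: window = (0, 0, 3)
n=12: window = (0, 3, 0)
n=13: window = (3, 0, 2)
n=14: window = (0, 2, 4)
n=15: window = (2, 4, 3)
n=16: window = (4, 3, 2)
n=17: window = (3, 2, 4)
n=18: window = (2, 4, 2)
n=19: window = (4, 2, 2)
n=20: window = (2, 2, 0)
n=21: window = (2, 0, 4)
n=22: window = (0, 4, 1)
n=23: window = (4, 1, 1)
n=24: window = (1, 1, 1)
window at n=24 equals window at n=0 → period = 24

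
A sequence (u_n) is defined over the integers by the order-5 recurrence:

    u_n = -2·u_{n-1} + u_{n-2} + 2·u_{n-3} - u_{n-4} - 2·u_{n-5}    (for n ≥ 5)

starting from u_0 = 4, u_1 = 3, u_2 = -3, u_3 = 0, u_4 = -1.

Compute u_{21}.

u_5 = -2·-1 + 1·0 + 2·-3 + -1·3 + -2·4 = -15
u_6 = -2·-15 + 1·-1 + 2·0 + -1·-3 + -2·3 = 26
u_7 = -2·26 + 1·-15 + 2·-1 + -1·0 + -2·-3 = -63
u_8 = -2·-63 + 1·26 + 2·-15 + -1·-1 + -2·0 = 123
u_9 = -2·123 + 1·-63 + 2·26 + -1·-15 + -2·-1 = -240
u_10 = -2·-240 + 1·123 + 2·-63 + -1·26 + -2·-15 = 481
u_11 = -2·481 + 1·-240 + 2·123 + -1·-63 + -2·26 = -945
u_12 = -2·-945 + 1·481 + 2·-240 + -1·123 + -2·-63 = 1894
u_13 = -2·1894 + 1·-945 + 2·481 + -1·-240 + -2·123 = -3777
u_14 = -2·-3777 + 1·1894 + 2·-945 + -1·481 + -2·-240 = 7557
u_15 = -2·7557 + 1·-3777 + 2·1894 + -1·-945 + -2·481 = -15120
u_16 = -2·-15120 + 1·7557 + 2·-3777 + -1·1894 + -2·-945 = 30239
u_17 = -2·30239 + 1·-15120 + 2·7557 + -1·-3777 + -2·1894 = -60495
u_18 = -2·-60495 + 1·30239 + 2·-15120 + -1·7557 + -2·-3777 = 120986
u_19 = -2·120986 + 1·-60495 + 2·30239 + -1·-15120 + -2·7557 = -241983
u_20 = -2·-241983 + 1·120986 + 2·-60495 + -1·30239 + -2·-15120 = 483963
u_21 = -2·483963 + 1·-241983 + 2·120986 + -1·-60495 + -2·30239 = -967920

-967920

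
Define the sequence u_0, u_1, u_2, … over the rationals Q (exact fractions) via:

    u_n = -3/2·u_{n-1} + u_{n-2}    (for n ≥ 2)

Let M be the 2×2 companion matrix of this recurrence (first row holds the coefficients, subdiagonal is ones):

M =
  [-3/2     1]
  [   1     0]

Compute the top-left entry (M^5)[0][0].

-819/32

(M^5)[0][0] is the top entry after applying M 5 times to the unit state (1, 0). Equivalently it is h_{6} for the auxiliary sequence (h_n) obeying the same recurrence with h_1 = 1 and h_i = 0 for 0 ≤ i < 1:
h_2 = -3/2·1 + 1·0 = -3/2
h_3 = -3/2·-3/2 + 1·1 = 13/4
h_4 = -3/2·13/4 + 1·-3/2 = -51/8
h_5 = -3/2·-51/8 + 1·13/4 = 205/16
h_6 = -3/2·205/16 + 1·-51/8 = -819/32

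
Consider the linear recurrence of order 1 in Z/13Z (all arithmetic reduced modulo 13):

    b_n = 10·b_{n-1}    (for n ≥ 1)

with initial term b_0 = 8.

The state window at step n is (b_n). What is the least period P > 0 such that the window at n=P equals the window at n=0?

6

n=0: window = (8)
n=1: window = (2)
n=2: window = (7)
n=3: window = (5)
n=4: window = (11)
n=5: window = (6)
n=6: window = (8)
window at n=6 equals window at n=0 → period = 6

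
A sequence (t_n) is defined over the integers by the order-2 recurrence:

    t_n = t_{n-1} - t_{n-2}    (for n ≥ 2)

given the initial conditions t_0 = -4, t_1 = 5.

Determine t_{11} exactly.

t_2 = 1·5 + -1·-4 = 9
t_3 = 1·9 + -1·5 = 4
t_4 = 1·4 + -1·9 = -5
t_5 = 1·-5 + -1·4 = -9
t_6 = 1·-9 + -1·-5 = -4
t_7 = 1·-4 + -1·-9 = 5
t_8 = 1·5 + -1·-4 = 9
t_9 = 1·9 + -1·5 = 4
t_10 = 1·4 + -1·9 = -5
t_11 = 1·-5 + -1·4 = -9

-9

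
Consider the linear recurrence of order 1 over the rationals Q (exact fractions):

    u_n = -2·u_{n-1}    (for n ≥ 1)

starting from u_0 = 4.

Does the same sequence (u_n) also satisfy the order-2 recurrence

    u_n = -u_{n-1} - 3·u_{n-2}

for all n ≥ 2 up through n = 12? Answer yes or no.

Terms u_0..u_12: 4, -8, 16, -32, 64, -128, 256, -512, 1024, -2048, 4096, -8192, 16384
n=2: candidate gives -4, actual u_2 = 16 ✗

no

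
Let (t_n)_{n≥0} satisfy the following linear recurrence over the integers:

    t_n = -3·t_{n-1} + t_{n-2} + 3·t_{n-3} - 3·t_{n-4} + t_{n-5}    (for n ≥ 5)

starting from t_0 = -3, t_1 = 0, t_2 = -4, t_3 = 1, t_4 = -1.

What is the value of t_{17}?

-6598107

t_5 = -3·-1 + 1·1 + 3·-4 + -3·0 + 1·-3 = -11
t_6 = -3·-11 + 1·-1 + 3·1 + -3·-4 + 1·0 = 47
t_7 = -3·47 + 1·-11 + 3·-1 + -3·1 + 1·-4 = -162
t_8 = -3·-162 + 1·47 + 3·-11 + -3·-1 + 1·1 = 504
t_9 = -3·504 + 1·-162 + 3·47 + -3·-11 + 1·-1 = -1501
t_10 = -3·-1501 + 1·504 + 3·-162 + -3·47 + 1·-11 = 4369
t_11 = -3·4369 + 1·-1501 + 3·504 + -3·-162 + 1·47 = -12563
t_12 = -3·-12563 + 1·4369 + 3·-1501 + -3·504 + 1·-162 = 35881
t_13 = -3·35881 + 1·-12563 + 3·4369 + -3·-1501 + 1·504 = -102092
t_14 = -3·-102092 + 1·35881 + 3·-12563 + -3·4369 + 1·-1501 = 289860
t_15 = -3·289860 + 1·-102092 + 3·35881 + -3·-12563 + 1·4369 = -821971
t_16 = -3·-821971 + 1·289860 + 3·-102092 + -3·35881 + 1·-12563 = 2329291
t_17 = -3·2329291 + 1·-821971 + 3·289860 + -3·-102092 + 1·35881 = -6598107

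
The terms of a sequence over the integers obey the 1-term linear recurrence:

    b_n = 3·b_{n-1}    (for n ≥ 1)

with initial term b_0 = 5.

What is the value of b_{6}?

b_1 = 3·5 = 15
b_2 = 3·15 = 45
b_3 = 3·45 = 135
b_4 = 3·135 = 405
b_5 = 3·405 = 1215
b_6 = 3·1215 = 3645

3645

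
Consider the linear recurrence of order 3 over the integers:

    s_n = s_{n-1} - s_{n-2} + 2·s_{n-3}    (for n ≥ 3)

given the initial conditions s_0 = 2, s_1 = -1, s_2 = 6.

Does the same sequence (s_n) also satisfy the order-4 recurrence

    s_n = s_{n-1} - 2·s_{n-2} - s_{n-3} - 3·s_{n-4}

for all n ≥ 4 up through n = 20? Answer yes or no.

Terms s_0..s_20: 2, -1, 6, 11, 3, 4, 23, 25, 10, 31, 71, 60, 51, 133, 202, 171, 235, 468, 575, 577, 938
n=4: candidate gives -6, actual s_4 = 3 ✗

no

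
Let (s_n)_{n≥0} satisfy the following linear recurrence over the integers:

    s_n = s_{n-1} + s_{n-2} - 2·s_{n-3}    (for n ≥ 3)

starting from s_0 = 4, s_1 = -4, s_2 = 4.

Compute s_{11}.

-12

s_3 = 1·4 + 1·-4 + -2·4 = -8
s_4 = 1·-8 + 1·4 + -2·-4 = 4
s_5 = 1·4 + 1·-8 + -2·4 = -12
s_6 = 1·-12 + 1·4 + -2·-8 = 8
s_7 = 1·8 + 1·-12 + -2·4 = -12
s_8 = 1·-12 + 1·8 + -2·-12 = 20
s_9 = 1·20 + 1·-12 + -2·8 = -8
s_10 = 1·-8 + 1·20 + -2·-12 = 36
s_11 = 1·36 + 1·-8 + -2·20 = -12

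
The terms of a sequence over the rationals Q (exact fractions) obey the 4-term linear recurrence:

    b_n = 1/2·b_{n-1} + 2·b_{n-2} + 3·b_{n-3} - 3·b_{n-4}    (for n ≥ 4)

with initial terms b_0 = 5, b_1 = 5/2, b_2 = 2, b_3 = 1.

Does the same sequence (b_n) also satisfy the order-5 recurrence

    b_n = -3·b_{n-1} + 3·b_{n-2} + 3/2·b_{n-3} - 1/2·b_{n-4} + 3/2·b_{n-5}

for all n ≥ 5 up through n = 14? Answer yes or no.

Terms b_0..b_14: 5, 5/2, 2, 1, -3, -1, -19/2, -75/4, -179/8, -1187/16, -3507/32, -13699/64, -61651/128, -198435/256, -852083/512
n=5: candidate gives 85/4, actual b_5 = -1 ✗

no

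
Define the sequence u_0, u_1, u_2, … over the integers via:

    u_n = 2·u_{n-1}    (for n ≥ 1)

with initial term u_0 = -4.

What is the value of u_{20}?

-4194304

u_1 = 2·-4 = -8
u_2 = 2·-8 = -16
u_3 = 2·-16 = -32
u_4 = 2·-32 = -64
u_5 = 2·-64 = -128
u_6 = 2·-128 = -256
u_7 = 2·-256 = -512
u_8 = 2·-512 = -1024
u_9 = 2·-1024 = -2048
u_10 = 2·-2048 = -4096
u_11 = 2·-4096 = -8192
u_12 = 2·-8192 = -16384
u_13 = 2·-16384 = -32768
u_14 = 2·-32768 = -65536
u_15 = 2·-65536 = -131072
u_16 = 2·-131072 = -262144
u_17 = 2·-262144 = -524288
u_18 = 2·-524288 = -1048576
u_19 = 2·-1048576 = -2097152
u_20 = 2·-2097152 = -4194304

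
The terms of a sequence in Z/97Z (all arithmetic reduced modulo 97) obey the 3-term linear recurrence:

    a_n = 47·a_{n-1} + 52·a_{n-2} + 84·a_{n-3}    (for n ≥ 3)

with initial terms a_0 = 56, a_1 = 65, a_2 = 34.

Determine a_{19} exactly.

76

a_3 = 47·34 + 52·65 + 84·56 = 79
a_4 = 47·79 + 52·34 + 84·65 = 77
a_5 = 47·77 + 52·79 + 84·34 = 10
a_6 = 47·10 + 52·77 + 84·79 = 52
a_7 = 47·52 + 52·10 + 84·77 = 23
a_8 = 47·23 + 52·52 + 84·10 = 66
a_9 = 47·66 + 52·23 + 84·52 = 33
a_10 = 47·33 + 52·66 + 84·23 = 28
a_11 = 47·28 + 52·33 + 84·66 = 40
a_12 = 47·40 + 52·28 + 84·33 = 94
a_13 = 47·94 + 52·40 + 84·28 = 23
a_14 = 47·23 + 52·94 + 84·40 = 17
a_15 = 47·17 + 52·23 + 84·94 = 94
a_16 = 47·94 + 52·17 + 84·23 = 56
a_17 = 47·56 + 52·94 + 84·17 = 24
a_18 = 47·24 + 52·56 + 84·94 = 5
a_19 = 47·5 + 52·24 + 84·56 = 76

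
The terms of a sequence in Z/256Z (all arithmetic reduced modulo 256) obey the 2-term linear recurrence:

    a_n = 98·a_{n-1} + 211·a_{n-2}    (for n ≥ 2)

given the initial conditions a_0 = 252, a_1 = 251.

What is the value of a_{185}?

a_2 = 98·251 + 211·252 = 202
a_3 = 98·202 + 211·251 = 53
a_4 = 98·53 + 211·202 = 200
a_5 = 98·200 + 211·53 = 63
a_6 = 98·63 + 211·200 = 246
a_7 = 98·246 + 211·63 = 25
Continuing the recurrence:
  a_8 = 84;  a_9 = 195;  a_10 = 226;  a_11 = 61;  a_12 = 160;  a_13 = 135
  a_14 = 142;  a_15 = 161;  a_16 = 172;  a_17 = 139;  a_18 = 250;  a_19 = 69
  a_20 = 120;  a_21 = 207;  a_22 = 38;  a_23 = 41;  a_24 = 4;  a_25 = 83
  a_26 = 18;  a_27 = 77;  a_28 = 80;  a_29 = 23;  a_30 = 190;  a_31 = 177
  a_32 = 92;  a_33 = 27;  a_34 = 42;  a_35 = 85;  a_36 = 40;  a_37 = 95
  a_38 = 86;  a_39 = 57;  a_40 = 180;  a_41 = 227;  a_42 = 66;  a_43 = 93
  a_44 = 0;  a_45 = 167;  a_46 = 238;  a_47 = 193;  a_48 = 12;  a_49 = 171
  a_50 = 90;  a_51 = 101;  a_52 = 216;  a_53 = 239;  a_54 = 134;  a_55 = 73
  a_56 = 100;  a_57 = 115;  a_58 = 114;  a_59 = 109;  a_60 = 176;  a_61 = 55
  a_62 = 30;  a_63 = 209;  a_64 = 188;  a_65 = 59;  a_66 = 138;  a_67 = 117
  a_68 = 136;  a_69 = 127;  a_70 = 182;  a_71 = 89;  a_72 = 20;  a_73 = 3
  a_74 = 162;  a_75 = 125;  a_76 = 96;  a_77 = 199;  a_78 = 78;  a_79 = 225
  a_80 = 108;  a_81 = 203;  a_82 = 186;  a_83 = 133;  a_84 = 56;  a_85 = 15
  a_86 = 230;  a_87 = 105;  a_88 = 196;  a_89 = 147;  a_90 = 210;  a_91 = 141
  a_92 = 16;  a_93 = 87;  a_94 = 126;  a_95 = 241;  a_96 = 28;  a_97 = 91
  a_98 = 234;  a_99 = 149;  a_100 = 232;  a_101 = 159;  a_102 = 22;  a_103 = 121
  a_104 = 116;  a_105 = 35;  a_106 = 2;  a_107 = 157;  a_108 = 192;  a_109 = 231
  a_110 = 174;  a_111 = 1;  a_112 = 204;  a_113 = 235;  a_114 = 26;  a_115 = 165
  a_116 = 152;  a_117 = 47;  a_118 = 70;  a_119 = 137;  a_120 = 36;  a_121 = 179
  a_122 = 50;  a_123 = 173;  a_124 = 112;  a_125 = 119;  a_126 = 222;  a_127 = 17
  a_128 = 124;  a_129 = 123;  a_130 = 74;  a_131 = 181;  a_132 = 72;  a_133 = 191
  a_134 = 118;  a_135 = 153;  a_136 = 212;  a_137 = 67;  a_138 = 98;  a_139 = 189
  a_140 = 32;  a_141 = 7;  a_142 = 14;  a_143 = 33;  a_144 = 44;  a_145 = 11
  a_146 = 122;  a_147 = 197;  a_148 = 248;  a_149 = 79;  a_150 = 166;  a_151 = 169
  a_152 = 132;  a_153 = 211;  a_154 = 146;  a_155 = 205;  a_156 = 208;  a_157 = 151
  a_158 = 62;  a_159 = 49;  a_160 = 220;  a_161 = 155;  a_162 = 170;  a_163 = 213
  a_164 = 168;  a_165 = 223;  a_166 = 214;  a_167 = 185;  a_168 = 52;  a_169 = 99
  a_170 = 194;  a_171 = 221;  a_172 = 128;  a_173 = 39;  a_174 = 110;  a_175 = 65
  a_176 = 140;  a_177 = 43;  a_178 = 218;  a_179 = 229;  a_180 = 88;  a_181 = 111
  a_182 = 6;  a_183 = 201
a_184 = 98·201 + 211·6 = 228
a_185 = 98·228 + 211·201 = 243

243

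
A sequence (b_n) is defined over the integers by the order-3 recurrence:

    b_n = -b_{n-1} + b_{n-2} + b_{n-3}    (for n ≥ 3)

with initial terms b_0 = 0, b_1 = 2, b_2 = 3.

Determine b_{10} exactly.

15

b_3 = -1·3 + 1·2 + 1·0 = -1
b_4 = -1·-1 + 1·3 + 1·2 = 6
b_5 = -1·6 + 1·-1 + 1·3 = -4
b_6 = -1·-4 + 1·6 + 1·-1 = 9
b_7 = -1·9 + 1·-4 + 1·6 = -7
b_8 = -1·-7 + 1·9 + 1·-4 = 12
b_9 = -1·12 + 1·-7 + 1·9 = -10
b_10 = -1·-10 + 1·12 + 1·-7 = 15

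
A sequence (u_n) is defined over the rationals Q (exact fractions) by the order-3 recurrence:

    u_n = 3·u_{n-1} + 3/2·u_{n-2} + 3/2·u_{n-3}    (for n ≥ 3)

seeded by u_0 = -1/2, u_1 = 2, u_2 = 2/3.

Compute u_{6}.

1635/8

u_3 = 3·2/3 + 3/2·2 + 3/2·-1/2 = 17/4
u_4 = 3·17/4 + 3/2·2/3 + 3/2·2 = 67/4
u_5 = 3·67/4 + 3/2·17/4 + 3/2·2/3 = 461/8
u_6 = 3·461/8 + 3/2·67/4 + 3/2·17/4 = 1635/8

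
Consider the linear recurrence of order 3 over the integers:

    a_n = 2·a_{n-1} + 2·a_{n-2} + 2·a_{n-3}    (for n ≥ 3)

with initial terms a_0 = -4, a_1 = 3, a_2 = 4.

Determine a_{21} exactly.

a_3 = 2·4 + 2·3 + 2·-4 = 6
a_4 = 2·6 + 2·4 + 2·3 = 26
a_5 = 2·26 + 2·6 + 2·4 = 72
a_6 = 2·72 + 2·26 + 2·6 = 208
a_7 = 2·208 + 2·72 + 2·26 = 612
a_8 = 2·612 + 2·208 + 2·72 = 1784
a_9 = 2·1784 + 2·612 + 2·208 = 5208
a_10 = 2·5208 + 2·1784 + 2·612 = 15208
a_11 = 2·15208 + 2·5208 + 2·1784 = 44400
a_12 = 2·44400 + 2·15208 + 2·5208 = 129632
a_13 = 2·129632 + 2·44400 + 2·15208 = 378480
a_14 = 2·378480 + 2·129632 + 2·44400 = 1105024
a_15 = 2·1105024 + 2·378480 + 2·129632 = 3226272
a_16 = 2·3226272 + 2·1105024 + 2·378480 = 9419552
a_17 = 2·9419552 + 2·3226272 + 2·1105024 = 27501696
a_18 = 2·27501696 + 2·9419552 + 2·3226272 = 80295040
a_19 = 2·80295040 + 2·27501696 + 2·9419552 = 234432576
a_20 = 2·234432576 + 2·80295040 + 2·27501696 = 684458624
a_21 = 2·684458624 + 2·234432576 + 2·80295040 = 1998372480

1998372480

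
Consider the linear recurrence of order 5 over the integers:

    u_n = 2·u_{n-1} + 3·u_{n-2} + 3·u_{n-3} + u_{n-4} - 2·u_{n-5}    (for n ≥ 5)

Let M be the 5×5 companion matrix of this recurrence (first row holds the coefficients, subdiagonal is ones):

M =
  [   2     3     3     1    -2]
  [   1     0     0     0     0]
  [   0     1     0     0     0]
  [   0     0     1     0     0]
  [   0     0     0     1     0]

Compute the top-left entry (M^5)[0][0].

238

(M^5)[0][0] is the top entry after applying M 5 times to the unit state (1, 0, 0, 0, 0). Equivalently it is h_{9} for the auxiliary sequence (h_n) obeying the same recurrence with h_4 = 1 and h_i = 0 for 0 ≤ i < 4:
h_5 = 2·1 + 3·0 + 3·0 + 1·0 + -2·0 = 2
h_6 = 2·2 + 3·1 + 3·0 + 1·0 + -2·0 = 7
h_7 = 2·7 + 3·2 + 3·1 + 1·0 + -2·0 = 23
h_8 = 2·23 + 3·7 + 3·2 + 1·1 + -2·0 = 74
h_9 = 2·74 + 3·23 + 3·7 + 1·2 + -2·1 = 238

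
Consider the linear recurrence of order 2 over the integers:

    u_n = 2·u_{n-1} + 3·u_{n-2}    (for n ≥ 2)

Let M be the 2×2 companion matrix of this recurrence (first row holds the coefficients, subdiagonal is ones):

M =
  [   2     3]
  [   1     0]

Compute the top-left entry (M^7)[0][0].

1640

(M^7)[0][0] is the top entry after applying M 7 times to the unit state (1, 0). Equivalently it is h_{8} for the auxiliary sequence (h_n) obeying the same recurrence with h_1 = 1 and h_i = 0 for 0 ≤ i < 1:
h_2 = 2·1 + 3·0 = 2
h_3 = 2·2 + 3·1 = 7
h_4 = 2·7 + 3·2 = 20
h_5 = 2·20 + 3·7 = 61
h_6 = 2·61 + 3·20 = 182
h_7 = 2·182 + 3·61 = 547
h_8 = 2·547 + 3·182 = 1640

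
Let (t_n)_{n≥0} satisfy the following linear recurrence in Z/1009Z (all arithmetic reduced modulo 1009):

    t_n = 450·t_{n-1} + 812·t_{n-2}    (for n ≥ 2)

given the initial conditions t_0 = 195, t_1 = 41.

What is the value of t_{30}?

961

t_2 = 450·41 + 812·195 = 215
t_3 = 450·215 + 812·41 = 890
t_4 = 450·890 + 812·215 = 959
t_5 = 450·959 + 812·890 = 943
t_6 = 450·943 + 812·959 = 330
t_7 = 450·330 + 812·943 = 62
t_8 = 450·62 + 812·330 = 223
t_9 = 450·223 + 812·62 = 353
t_10 = 450·353 + 812·223 = 902
t_11 = 450·902 + 812·353 = 362
t_12 = 450·362 + 812·902 = 341
t_13 = 450·341 + 812·362 = 407
t_14 = 450·407 + 812·341 = 947
t_15 = 450·947 + 812·407 = 893
t_16 = 450·893 + 812·947 = 374
t_17 = 450·374 + 812·893 = 451
t_18 = 450·451 + 812·374 = 120
t_19 = 450·120 + 812·451 = 468
t_20 = 450·468 + 812·120 = 295
t_21 = 450·295 + 812·468 = 194
t_22 = 450·194 + 812·295 = 933
t_23 = 450·933 + 812·194 = 230
t_24 = 450·230 + 812·933 = 419
t_25 = 450·419 + 812·230 = 971
t_26 = 450·971 + 812·419 = 248
t_27 = 450·248 + 812·971 = 24
t_28 = 450·24 + 812·248 = 286
t_29 = 450·286 + 812·24 = 874
t_30 = 450·874 + 812·286 = 961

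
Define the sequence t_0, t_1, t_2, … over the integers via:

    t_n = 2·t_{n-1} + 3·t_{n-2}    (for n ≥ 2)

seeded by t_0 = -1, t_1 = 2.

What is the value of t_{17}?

t_2 = 2·2 + 3·-1 = 1
t_3 = 2·1 + 3·2 = 8
t_4 = 2·8 + 3·1 = 19
t_5 = 2·19 + 3·8 = 62
t_6 = 2·62 + 3·19 = 181
t_7 = 2·181 + 3·62 = 548
t_8 = 2·548 + 3·181 = 1639
t_9 = 2·1639 + 3·548 = 4922
t_10 = 2·4922 + 3·1639 = 14761
t_11 = 2·14761 + 3·4922 = 44288
t_12 = 2·44288 + 3·14761 = 132859
t_13 = 2·132859 + 3·44288 = 398582
t_14 = 2·398582 + 3·132859 = 1195741
t_15 = 2·1195741 + 3·398582 = 3587228
t_16 = 2·3587228 + 3·1195741 = 10761679
t_17 = 2·10761679 + 3·3587228 = 32285042

32285042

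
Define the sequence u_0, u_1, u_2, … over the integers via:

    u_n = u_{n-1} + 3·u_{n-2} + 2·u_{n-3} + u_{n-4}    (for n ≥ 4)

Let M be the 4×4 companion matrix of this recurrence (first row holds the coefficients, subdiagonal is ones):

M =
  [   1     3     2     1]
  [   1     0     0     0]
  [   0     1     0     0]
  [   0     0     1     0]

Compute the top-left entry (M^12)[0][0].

41932

(M^12)[0][0] is the top entry after applying M 12 times to the unit state (1, 0, 0, 0). Equivalently it is h_{15} for the auxiliary sequence (h_n) obeying the same recurrence with h_3 = 1 and h_i = 0 for 0 ≤ i < 3:
h_4 = 1·1 + 3·0 + 2·0 + 1·0 = 1
h_5 = 1·1 + 3·1 + 2·0 + 1·0 = 4
h_6 = 1·4 + 3·1 + 2·1 + 1·0 = 9
h_7 = 1·9 + 3·4 + 2·1 + 1·1 = 24
h_8 = 1·24 + 3·9 + 2·4 + 1·1 = 60
h_9 = 1·60 + 3·24 + 2·9 + 1·4 = 154
h_10 = 1·154 + 3·60 + 2·24 + 1·9 = 391
h_11 = 1·391 + 3·154 + 2·60 + 1·24 = 997
h_12 = 1·997 + 3·391 + 2·154 + 1·60 = 2538
h_13 = 1·2538 + 3·997 + 2·391 + 1·154 = 6465
h_14 = 1·6465 + 3·2538 + 2·997 + 1·391 = 16464
h_15 = 1·16464 + 3·6465 + 2·2538 + 1·997 = 41932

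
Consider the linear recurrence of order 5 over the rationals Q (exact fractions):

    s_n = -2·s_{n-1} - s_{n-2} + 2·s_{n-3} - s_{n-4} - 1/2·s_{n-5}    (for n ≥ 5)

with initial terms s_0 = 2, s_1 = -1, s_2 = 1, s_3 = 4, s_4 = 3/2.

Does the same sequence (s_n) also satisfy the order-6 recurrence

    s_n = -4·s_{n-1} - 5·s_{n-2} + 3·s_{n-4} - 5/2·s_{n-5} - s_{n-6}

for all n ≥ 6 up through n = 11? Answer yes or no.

yes

Terms s_0..s_11: 2, -1, 1, 4, 3/2, -5, 16, -57/2, 55/2, 39/4, -235/2, 1203/4
n=6: candidate gives 16, actual s_6 = 16 ✓
n=7: candidate gives -57/2, actual s_7 = -57/2 ✓
n=8: candidate gives 55/2, actual s_8 = 55/2 ✓
n=9: candidate gives 39/4, actual s_9 = 39/4 ✓
n=10: candidate gives -235/2, actual s_10 = -235/2 ✓
n=11: candidate gives 1203/4, actual s_11 = 1203/4 ✓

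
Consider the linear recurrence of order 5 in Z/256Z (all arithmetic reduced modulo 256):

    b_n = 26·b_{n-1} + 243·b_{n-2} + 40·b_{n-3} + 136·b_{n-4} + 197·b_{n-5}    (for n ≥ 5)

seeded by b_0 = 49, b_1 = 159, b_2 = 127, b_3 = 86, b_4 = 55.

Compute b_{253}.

b_5 = 26·55 + 243·86 + 40·127 + 136·159 + 197·49 = 61
b_6 = 26·61 + 243·55 + 40·86 + 136·127 + 197·159 = 170
b_7 = 26·170 + 243·61 + 40·55 + 136·86 + 197·127 = 46
b_8 = 26·46 + 243·170 + 40·61 + 136·55 + 197·86 = 248
b_9 = 26·248 + 243·46 + 40·170 + 136·61 + 197·55 = 37
b_10 = 26·37 + 243·248 + 40·46 + 136·170 + 197·61 = 155
Continuing the recurrence:
  b_11 = 223;  b_12 = 181;  b_13 = 199;  b_14 = 174;  b_15 = 152;  b_16 = 117
  b_17 = 91;  b_18 = 160;  b_19 = 143;  b_20 = 190;  b_21 = 106;  b_22 = 125
  b_23 = 24;  b_24 = 162;  b_25 = 74;  b_26 = 4;  b_27 = 231;  b_28 = 90
  b_29 = 3;  b_30 = 230;  b_31 = 17;  b_32 = 23;  b_33 = 67;  b_34 = 202
  b_35 = 187;  b_36 = 129;  b_37 = 118;  b_38 = 134;  b_39 = 144;  b_40 = 177
  b_41 = 143;  b_42 = 7;  b_43 = 185;  b_44 = 159;  b_45 = 6;  b_46 = 52
  b_47 = 125;  b_48 = 211;  b_49 = 192;  b_50 = 143;  b_51 = 42;  b_52 = 74
  b_53 = 25;  b_54 = 16;  b_55 = 70;  b_56 = 214;  b_57 = 232;  b_58 = 95
  b_59 = 206;  b_60 = 231;  b_61 = 198;  b_62 = 145;  b_63 = 79;  b_64 = 215
  b_65 = 110;  b_66 = 255;  b_67 = 117;  b_68 = 34;  b_69 = 62;  b_70 = 248
  b_71 = 189;  b_72 = 99;  b_73 = 79;  b_74 = 253;  b_75 = 103;  b_76 = 254
  b_77 = 64;  b_78 = 229;  b_79 = 27;  b_80 = 80;  b_81 = 255;  b_82 = 246
  b_83 = 26;  b_84 = 69;  b_85 = 40;  b_86 = 138;  b_87 = 226;  b_88 = 220
  b_89 = 199;  b_90 = 114;  b_91 = 27;  b_92 = 214;  b_93 = 49;  b_94 = 7
  b_95 = 187;  b_96 = 194;  b_97 = 3;  b_98 = 25;  b_99 = 110;  b_100 = 86
  b_101 = 240;  b_102 = 201;  b_103 = 87;  b_104 = 119;  b_105 = 193;  b_106 = 159
  b_107 = 214;  b_108 = 252;  b_109 = 173;  b_110 = 51;  b_111 = 208;  b_112 = 31
  b_113 = 98;  b_114 = 26;  b_115 = 65;  b_116 = 32;  b_117 = 238;  b_118 = 238
  b_119 = 160;  b_120 = 95;  b_121 = 198;  b_122 = 223;  b_123 = 150;  b_124 = 113
  b_125 = 255;  b_126 = 111;  b_127 = 70;  b_128 = 199;  b_129 = 109;  b_130 = 26
  b_131 = 206;  b_132 = 56;  b_133 = 85;  b_134 = 171;  b_135 = 63;  b_136 = 69
  b_137 = 199;  b_138 = 206;  b_139 = 168;  b_140 = 213;  b_141 = 27;  b_142 = 192
  b_143 = 47;  b_144 = 174;  b_145 = 138;  b_146 = 77;  b_147 = 184;  b_148 = 242
  b_149 = 122;  b_150 = 244;  b_151 = 103;  b_152 = 74;  b_153 = 115;  b_154 = 134
  b_155 = 209;  b_156 = 247;  b_157 = 115;  b_158 = 122;  b_159 = 75;  b_160 = 113
  b_161 = 230;  b_162 = 166;  b_163 = 144;  b_164 = 225;  b_165 = 159;  b_166 = 103
  b_167 = 201;  b_168 = 95;  b_169 = 38;  b_170 = 132;  b_171 = 93;  b_172 = 211
  b_173 = 160;  b_174 = 111;  b_175 = 26;  b_176 = 170;  b_177 = 169;  b_178 = 176
  b_179 = 22;  b_180 = 6;  b_181 = 152;  b_182 = 31;  b_183 = 126;  b_184 = 23
  b_185 = 38;  b_186 = 209;  b_187 = 175;  b_188 = 71;  b_189 = 222;  b_190 = 143
  b_191 = 37;  b_192 = 146;  b_193 = 222;  b_194 = 184;  b_195 = 237;  b_196 = 115
  b_197 = 175;  b_198 = 141;  b_199 = 231;  b_200 = 30;  b_201 = 208;  b_202 = 69
  b_203 = 91;  b_204 = 240;  b_205 = 31;  b_206 = 230;  b_207 = 186;  b_208 = 149
  b_209 = 200;  b_210 = 218;  b_211 = 18;  b_212 = 76;  b_213 = 199;  b_214 = 226
  b_215 = 11;  b_216 = 246;  b_217 = 241;  b_218 = 231;  b_219 = 107;  b_220 = 242
  b_221 = 147;  b_222 = 137;  b_223 = 222;  b_224 = 118;  b_225 = 112;  b_226 = 249
  b_227 = 103;  b_228 = 215;  b_229 = 209;  b_230 = 223;  b_231 = 246;  b_232 = 204
  b_233 = 141;  b_234 = 179;  b_235 = 48;  b_236 = 127;  b_237 = 82;  b_238 = 250
  b_239 = 81;  b_240 = 192;  b_241 = 190;  b_242 = 30;  b_243 = 208;  b_244 = 159
  b_245 = 246;  b_246 = 143;  b_247 = 118;  b_248 = 177;  b_249 = 95;  b_250 = 95
  b_251 = 54
b_252 = 26·54 + 243·95 + 40·95 + 136·177 + 197·118 = 87
b_253 = 26·87 + 243·54 + 40·95 + 136·95 + 197·177 = 157

157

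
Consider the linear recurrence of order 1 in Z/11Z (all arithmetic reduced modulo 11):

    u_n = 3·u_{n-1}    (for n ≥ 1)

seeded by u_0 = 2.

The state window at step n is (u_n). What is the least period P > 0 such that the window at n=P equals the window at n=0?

5

n=0: window = (2)
n=1: window = (6)
n=2: window = (7)
n=3: window = (10)
n=4: window = (8)
n=5: window = (2)
window at n=5 equals window at n=0 → period = 5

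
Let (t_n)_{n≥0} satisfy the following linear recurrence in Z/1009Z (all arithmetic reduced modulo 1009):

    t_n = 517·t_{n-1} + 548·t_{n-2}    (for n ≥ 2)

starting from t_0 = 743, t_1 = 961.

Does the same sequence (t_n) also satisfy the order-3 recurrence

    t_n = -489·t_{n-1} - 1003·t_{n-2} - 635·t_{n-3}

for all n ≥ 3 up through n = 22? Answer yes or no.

yes

Terms t_0..t_22: 743, 961, 946, 656, 919, 168, 203, 260, 477, 624, 802, 845, 549, 233, 560, 487, 682, 953, 715, 952, 120, 534, 796
n=3: candidate gives 656, actual t_3 = 656 ✓
n=4: candidate gives 919, actual t_4 = 919 ✓
n=5: candidate gives 168, actual t_5 = 168 ✓
n=6: candidate gives 203, actual t_6 = 203 ✓
n=7: candidate gives 260, actual t_7 = 260 ✓
n=8: candidate gives 477, actual t_8 = 477 ✓
n=9: candidate gives 624, actual t_9 = 624 ✓
n=10: candidate gives 802, actual t_10 = 802 ✓
n=11: candidate gives 845, actual t_11 = 845 ✓
n=12: candidate gives 549, actual t_12 = 549 ✓
n=13: candidate gives 233, actual t_13 = 233 ✓
n=14: candidate gives 560, actual t_14 = 560 ✓
n=15: candidate gives 487, actual t_15 = 487 ✓
n=16: candidate gives 682, actual t_16 = 682 ✓
n=17: candidate gives 953, actual t_17 = 953 ✓
n=18: candidate gives 715, actual t_18 = 715 ✓
n=19: candidate gives 952, actual t_19 = 952 ✓
n=20: candidate gives 120, actual t_20 = 120 ✓
n=21: candidate gives 534, actual t_21 = 534 ✓
n=22: candidate gives 796, actual t_22 = 796 ✓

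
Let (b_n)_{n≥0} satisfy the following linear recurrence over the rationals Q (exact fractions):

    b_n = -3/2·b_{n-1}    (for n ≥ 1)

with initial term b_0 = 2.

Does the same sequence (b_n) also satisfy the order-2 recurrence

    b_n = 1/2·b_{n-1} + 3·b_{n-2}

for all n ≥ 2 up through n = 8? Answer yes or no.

Terms b_0..b_8: 2, -3, 9/2, -27/4, 81/8, -243/16, 729/32, -2187/64, 6561/128
n=2: candidate gives 9/2, actual b_2 = 9/2 ✓
n=3: candidate gives -27/4, actual b_3 = -27/4 ✓
n=4: candidate gives 81/8, actual b_4 = 81/8 ✓
n=5: candidate gives -243/16, actual b_5 = -243/16 ✓
n=6: candidate gives 729/32, actual b_6 = 729/32 ✓
n=7: candidate gives -2187/64, actual b_7 = -2187/64 ✓
n=8: candidate gives 6561/128, actual b_8 = 6561/128 ✓

yes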